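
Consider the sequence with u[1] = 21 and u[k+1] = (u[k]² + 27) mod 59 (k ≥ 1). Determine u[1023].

Computing terms: u[1] = 21; u[2] = 55; u[3] = 43; u[4] = 47; u[5] = 53; u[6] = 4; u[7] = 43.
Since u[7] = u[3] = 43, the sequence is eventually periodic: after a pre-period of length 2 it cycles with period 4.
For k ≥ 3, u[k] depends only on (k - 3) mod 4. (1023 - 3) mod 4 = 0, so u[1023] = u[3] = 43.

43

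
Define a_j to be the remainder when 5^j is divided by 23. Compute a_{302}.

3

Listing terms: a_1 = 5,  a_2 = 2,  a_3 = 10,  a_4 = 4,  a_5 = 20,  a_6 = 8,  a_7 = 17,  a_8 = 16,  a_9 = 11,  a_{10} = 9,  a_{11} = 22,  a_{12} = 18,  a_{13} = 21,  a_{14} = 13,  a_{15} = 19,  a_{16} = 3,  a_{17} = 15,  a_{18} = 6,  a_{19} = 7,  a_{20} = 12,  a_{21} = 14,  a_{22} = 1,  a_{23} = 5.
The sequence repeats with period 22.
(302 - 1) mod 22 = 15, so a_{302} = a_{16} = 3.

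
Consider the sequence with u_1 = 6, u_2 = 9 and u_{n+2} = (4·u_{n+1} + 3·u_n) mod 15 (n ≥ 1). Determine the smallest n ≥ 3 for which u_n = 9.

3

u_1 = 6; u_2 = 9; u_3 = 9; u_4 = 3; u_5 = 9; u_6 = 0; u_7 = 12; u_8 = 3; u_9 = 3; u_{10} = 6; u_{11} = 3; u_{12} = 0; u_{13} = 9; u_{14} = 6; u_{15} = 6; u_{16} = 12; u_{17} = 6; u_{18} = 0; u_{19} = 3; u_{20} = 12; u_{21} = 12; u_{22} = 9; u_{23} = 12; u_{24} = 0; u_{25} = 6; u_{26} = 9.
The sequence repeats with period 24.
The value 9 first appears (with n ≥ 3) at u_3.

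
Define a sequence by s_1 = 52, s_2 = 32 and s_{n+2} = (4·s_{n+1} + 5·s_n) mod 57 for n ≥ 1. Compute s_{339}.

31

Listing terms: s_1 = 52,  s_2 = 32,  s_3 = 46,  s_4 = 2,  s_5 = 10,  s_6 = 50,  s_7 = 22,  s_8 = 53,  s_9 = 37,  s_{10} = 14,  s_{11} = 13,  s_{12} = 8,  s_{13} = 40,  s_{14} = 29,  s_{15} = 31,  s_{16} = 41,  s_{17} = 34,  s_{18} = 56,  s_{19} = 52,  s_{20} = 32.
The sequence repeats with period 18.
So s_{339} = s_{1 + ((339-1) mod 18)} = s_{15} = 31.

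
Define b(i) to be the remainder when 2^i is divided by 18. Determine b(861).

8

We have b(1) = 2, b(2) = 4, b(3) = 8, b(4) = 16, b(5) = 14, b(6) = 10, b(7) = 2.
Since b(7) = b(1) = 2, the sequence is periodic with period 6.
(861 - 1) mod 6 = 2, so b(861) = b(3) = 8.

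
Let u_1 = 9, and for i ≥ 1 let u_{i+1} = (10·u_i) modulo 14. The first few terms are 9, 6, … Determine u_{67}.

u_1 = 9; u_2 = 6; u_3 = 4; u_4 = 12; u_5 = 8; u_6 = 10; u_7 = 2; u_8 = 6.
Since u_8 = u_2 = 6, the sequence is eventually periodic: after a pre-period of length 1 it cycles with period 6.
For i ≥ 2, u_i depends only on (i - 2) mod 6. (67 - 2) mod 6 = 5, so u_{67} = u_7 = 2.

2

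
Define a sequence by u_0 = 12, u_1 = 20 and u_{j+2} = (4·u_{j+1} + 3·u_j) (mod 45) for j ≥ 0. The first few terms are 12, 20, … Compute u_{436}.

u_0 = 12; u_1 = 20; u_2 = 26; u_3 = 29; u_4 = 14; u_5 = 8; u_6 = 29; u_7 = 5; u_8 = 17; u_9 = 38; u_{10} = 23; u_{11} = 26; u_{12} = 38; u_{13} = 5; u_{14} = 44; u_{15} = 11; u_{16} = 41; u_{17} = 17; u_{18} = 11; u_{19} = 5; u_{20} = 8; u_{21} = 2; u_{22} = 32; u_{23} = 44; u_{24} = 2; u_{25} = 5; u_{26} = 26; u_{27} = 29.
Since (u_{26}, u_{27}) = (u_2, u_3) = (26, 29) (two consecutive terms determine the rest), the sequence is eventually periodic: after a pre-period of length 2 it cycles with period 24.
For j ≥ 2, u_j depends only on (j - 2) mod 24. (436 - 2) mod 24 = 2, so u_{436} = u_4 = 14.

14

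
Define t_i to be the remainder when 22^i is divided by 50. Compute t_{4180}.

Listing terms: t_1 = 22,  t_2 = 34,  t_3 = 48,  t_4 = 6,  t_5 = 32,  t_6 = 4,  t_7 = 38,  t_8 = 36,  t_9 = 42,  t_{10} = 24,  t_{11} = 28,  t_{12} = 16,  t_{13} = 2,  t_{14} = 44,  t_{15} = 18,  t_{16} = 46,  t_{17} = 12,  t_{18} = 14,  t_{19} = 8,  t_{20} = 26,  t_{21} = 22.
Since t_{21} = t_1 = 22, the sequence is periodic with period 20.
So t_{4180} = t_{1 + ((4180-1) mod 20)} = t_{20} = 26.

26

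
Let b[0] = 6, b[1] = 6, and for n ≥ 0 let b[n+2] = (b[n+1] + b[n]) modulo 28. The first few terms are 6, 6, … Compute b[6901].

b[0] = 6, b[1] = 6, b[2] = 12, b[3] = 18, b[4] = 2, b[5] = 20, b[6] = 22, b[7] = 14, b[8] = 8, b[9] = 22, b[10] = 2, b[11] = 24, b[12] = 26, b[13] = 22, b[14] = 20, b[15] = 14, b[16] = 6, b[17] = 20, b[18] = 26, b[19] = 18, b[20] = 16, b[21] = 6, b[22] = 22, b[23] = 0, b[24] = 22, b[25] = 22, b[26] = 16, b[27] = 10, b[28] = 26, b[29] = 8, b[30] = 6, b[31] = 14, b[32] = 20, b[33] = 6, b[34] = 26, b[35] = 4, b[36] = 2, b[37] = 6, b[38] = 8, b[39] = 14, b[40] = 22, b[41] = 8, b[42] = 2, b[43] = 10, b[44] = 12, b[45] = 22, b[46] = 6, b[47] = 0, b[48] = 6, b[49] = 6.
The sequence repeats with period 48.
So b[6901] = b[0 + ((6901-0) mod 48)] = b[37] = 6.

6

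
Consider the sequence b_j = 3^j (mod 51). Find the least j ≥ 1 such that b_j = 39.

5

Computing terms: b_0 = 1; b_1 = 3; b_2 = 9; b_3 = 27; b_4 = 30; b_5 = 39; b_6 = 15; b_7 = 45; b_8 = 33; b_9 = 48; b_{10} = 42; b_{11} = 24; b_{12} = 21; b_{13} = 12; b_{14} = 36; b_{15} = 6; b_{16} = 18; b_{17} = 3.
Since b_{17} = b_1 = 3, the sequence is eventually periodic: after a pre-period of length 1 it cycles with period 16.
The value 39 first appears (with j ≥ 1) at b_5.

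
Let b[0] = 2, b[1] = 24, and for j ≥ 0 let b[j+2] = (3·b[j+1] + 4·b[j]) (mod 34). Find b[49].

24

We have b[0] = 2, b[1] = 24, b[2] = 12, b[3] = 30, b[4] = 2, b[5] = 24.
Since (b[4], b[5]) = (b[0], b[1]) = (2, 24) (two consecutive terms determine the rest), the sequence is periodic with period 4.
So b[49] = b[0 + ((49-0) mod 4)] = b[1] = 24.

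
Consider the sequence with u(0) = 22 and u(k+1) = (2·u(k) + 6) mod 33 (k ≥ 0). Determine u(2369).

8

Listing terms: u(0) = 22,  u(1) = 17,  u(2) = 7,  u(3) = 20,  u(4) = 13,  u(5) = 32,  u(6) = 4,  u(7) = 14,  u(8) = 1,  u(9) = 8,  u(10) = 22.
The sequence repeats with period 10.
(2369 - 0) mod 10 = 9, so u(2369) = u(9) = 8.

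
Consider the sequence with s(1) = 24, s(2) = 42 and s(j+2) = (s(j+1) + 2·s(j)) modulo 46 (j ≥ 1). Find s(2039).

Computing terms: s(1) = 24, s(2) = 42, s(3) = 44, s(4) = 36, s(5) = 32, s(6) = 12, s(7) = 30, s(8) = 8, s(9) = 22, s(10) = 38, s(11) = 36, s(12) = 20, s(13) = 0, s(14) = 40, s(15) = 40, s(16) = 28, s(17) = 16, s(18) = 26, s(19) = 12, s(20) = 18, s(21) = 42, s(22) = 32, s(23) = 24, s(24) = 42.
The sequence repeats with period 22.
(2039 - 1) mod 22 = 14, so s(2039) = s(15) = 40.

40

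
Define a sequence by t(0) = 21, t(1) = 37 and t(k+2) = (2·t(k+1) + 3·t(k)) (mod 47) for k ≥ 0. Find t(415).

37

Listing terms: t(0) = 21,  t(1) = 37,  t(2) = 43,  t(3) = 9,  t(4) = 6,  t(5) = 39,  t(6) = 2,  t(7) = 27,  t(8) = 13,  t(9) = 13,  t(10) = 18,  t(11) = 28,  t(12) = 16,  t(13) = 22,  t(14) = 45,  t(15) = 15,  t(16) = 24,  t(17) = 46,  t(18) = 23,  t(19) = 43,  t(20) = 14,  t(21) = 16,  t(22) = 27,  t(23) = 8,  t(24) = 3,  t(25) = 30,  t(26) = 22,  t(27) = 40,  t(28) = 5,  t(29) = 36,  t(30) = 40,  t(31) = 0,  t(32) = 26,  t(33) = 5,  t(34) = 41,  t(35) = 3,  t(36) = 35,  t(37) = 32,  t(38) = 28,  t(39) = 11,  t(40) = 12,  t(41) = 10,  t(42) = 9,  t(43) = 1,  t(44) = 29,  t(45) = 14,  t(46) = 21,  t(47) = 37.
The sequence repeats with period 46.
(415 - 0) mod 46 = 1, so t(415) = t(1) = 37.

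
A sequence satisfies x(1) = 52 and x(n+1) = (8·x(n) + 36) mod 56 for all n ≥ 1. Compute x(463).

Listing terms: x(1) = 52,  x(2) = 4,  x(3) = 12,  x(4) = 20,  x(5) = 28,  x(6) = 36,  x(7) = 44,  x(8) = 52.
Since x(8) = x(1) = 52, the sequence is periodic with period 7.
(463 - 1) mod 7 = 0, so x(463) = x(1) = 52.

52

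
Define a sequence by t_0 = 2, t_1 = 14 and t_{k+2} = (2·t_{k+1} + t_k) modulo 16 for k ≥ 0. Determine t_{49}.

We have t_0 = 2,  t_1 = 14,  t_2 = 14,  t_3 = 10,  t_4 = 2,  t_5 = 14.
Since (t_4, t_5) = (t_0, t_1) = (2, 14) (two consecutive terms determine the rest), the sequence is periodic with period 4.
So t_{49} = t_{0 + ((49-0) mod 4)} = t_1 = 14.

14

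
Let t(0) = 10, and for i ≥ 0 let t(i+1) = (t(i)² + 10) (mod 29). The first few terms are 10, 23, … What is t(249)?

9

Listing terms: t(0) = 10, t(1) = 23, t(2) = 17, t(3) = 9, t(4) = 4, t(5) = 26, t(6) = 19, t(7) = 23.
Since t(7) = t(1) = 23, the sequence is eventually periodic: after a pre-period of length 1 it cycles with period 6.
For i ≥ 1, t(i) depends only on (i - 1) mod 6. (249 - 1) mod 6 = 2, so t(249) = t(3) = 9.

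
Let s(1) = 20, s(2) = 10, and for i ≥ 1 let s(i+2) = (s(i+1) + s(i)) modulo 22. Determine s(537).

Listing terms: s(1) = 20,  s(2) = 10,  s(3) = 8,  s(4) = 18,  s(5) = 4,  s(6) = 0,  s(7) = 4,  s(8) = 4,  s(9) = 8,  s(10) = 12,  s(11) = 20,  s(12) = 10.
The sequence repeats with period 10.
(537 - 1) mod 10 = 6, so s(537) = s(7) = 4.

4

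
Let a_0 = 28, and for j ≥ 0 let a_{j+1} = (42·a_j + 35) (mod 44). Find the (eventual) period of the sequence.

Computing terms: a_0 = 28; a_1 = 23; a_2 = 33; a_3 = 13; a_4 = 9; a_5 = 17; a_6 = 1; a_7 = 33.
Since a_7 = a_2 = 33, the sequence is eventually periodic: after a pre-period of length 2 it cycles with period 5.

5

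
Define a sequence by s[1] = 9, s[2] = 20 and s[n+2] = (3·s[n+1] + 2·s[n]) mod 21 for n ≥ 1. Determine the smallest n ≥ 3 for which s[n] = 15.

3

s[1] = 9; s[2] = 20; s[3] = 15; s[4] = 1; s[5] = 12; s[6] = 17; s[7] = 12; s[8] = 7; s[9] = 3; s[10] = 2; s[11] = 12; s[12] = 19; s[13] = 18; s[14] = 8; s[15] = 18; s[16] = 7; s[17] = 15; s[18] = 17; s[19] = 18; s[20] = 4; s[21] = 6; s[22] = 5; s[23] = 6; s[24] = 7; s[25] = 12; s[26] = 8; s[27] = 6; s[28] = 13; s[29] = 9; s[30] = 11; s[31] = 9; s[32] = 7; s[33] = 18; s[34] = 5; s[35] = 9; s[36] = 16; s[37] = 3; s[38] = 20; s[39] = 3; s[40] = 7; s[41] = 6; s[42] = 11; s[43] = 3; s[44] = 10; s[45] = 15; s[46] = 2; s[47] = 15; s[48] = 7; s[49] = 9; s[50] = 20.
The sequence repeats with period 48.
The value 15 first appears (with n ≥ 3) at s[3].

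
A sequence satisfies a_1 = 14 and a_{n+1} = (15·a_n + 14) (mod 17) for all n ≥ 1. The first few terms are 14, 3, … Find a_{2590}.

12

Listing terms: a_1 = 14, a_2 = 3, a_3 = 8, a_4 = 15, a_5 = 1, a_6 = 12, a_7 = 7, a_8 = 0, a_9 = 14.
The sequence repeats with period 8.
(2590 - 1) mod 8 = 5, so a_{2590} = a_6 = 12.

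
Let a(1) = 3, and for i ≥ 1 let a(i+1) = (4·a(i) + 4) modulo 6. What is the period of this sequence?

a(1) = 3, a(2) = 4, a(3) = 2, a(4) = 0, a(5) = 4.
Since a(5) = a(2) = 4, the sequence is eventually periodic: after a pre-period of length 1 it cycles with period 3.

3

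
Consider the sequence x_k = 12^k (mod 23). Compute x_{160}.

9

Listing terms: x_0 = 1, x_1 = 12, x_2 = 6, x_3 = 3, x_4 = 13, x_5 = 18, x_6 = 9, x_7 = 16, x_8 = 8, x_9 = 4, x_{10} = 2, x_{11} = 1.
Since x_{11} = x_0 = 1, the sequence is periodic with period 11.
(160 - 0) mod 11 = 6, so x_{160} = x_6 = 9.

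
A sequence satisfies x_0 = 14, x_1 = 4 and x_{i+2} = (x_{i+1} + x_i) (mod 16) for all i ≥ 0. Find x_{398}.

x_0 = 14, x_1 = 4, x_2 = 2, x_3 = 6, x_4 = 8, x_5 = 14, x_6 = 6, x_7 = 4, x_8 = 10, x_9 = 14, x_{10} = 8, x_{11} = 6, x_{12} = 14, x_{13} = 4.
The sequence repeats with period 12.
(398 - 0) mod 12 = 2, so x_{398} = x_2 = 2.

2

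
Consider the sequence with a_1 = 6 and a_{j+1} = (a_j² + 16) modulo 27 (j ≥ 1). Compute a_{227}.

2

a_1 = 6,  a_2 = 25,  a_3 = 20,  a_4 = 11,  a_5 = 2,  a_6 = 20.
Since a_6 = a_3 = 20, the sequence is eventually periodic: after a pre-period of length 2 it cycles with period 3.
For j ≥ 3, a_j depends only on (j - 3) mod 3. (227 - 3) mod 3 = 2, so a_{227} = a_5 = 2.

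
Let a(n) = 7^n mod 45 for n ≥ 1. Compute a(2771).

Listing terms: a(1) = 7; a(2) = 4; a(3) = 28; a(4) = 16; a(5) = 22; a(6) = 19; a(7) = 43; a(8) = 31; a(9) = 37; a(10) = 34; a(11) = 13; a(12) = 1; a(13) = 7.
Since a(13) = a(1) = 7, the sequence is periodic with period 12.
So a(2771) = a(1 + ((2771-1) mod 12)) = a(11) = 13.

13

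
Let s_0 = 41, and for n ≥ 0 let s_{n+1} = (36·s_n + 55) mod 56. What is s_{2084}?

43

s_0 = 41; s_1 = 19; s_2 = 11; s_3 = 3; s_4 = 51; s_5 = 43; s_6 = 35; s_7 = 27; s_8 = 19.
Since s_8 = s_1 = 19, the sequence is eventually periodic: after a pre-period of length 1 it cycles with period 7.
For n ≥ 1, s_n depends only on (n - 1) mod 7. (2084 - 1) mod 7 = 4, so s_{2084} = s_5 = 43.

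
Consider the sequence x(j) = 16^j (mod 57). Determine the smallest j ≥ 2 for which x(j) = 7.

6

Listing terms: x(1) = 16,  x(2) = 28,  x(3) = 49,  x(4) = 43,  x(5) = 4,  x(6) = 7,  x(7) = 55,  x(8) = 25,  x(9) = 1,  x(10) = 16.
Since x(10) = x(1) = 16, the sequence is periodic with period 9.
The value 7 first appears (with j ≥ 2) at x(6).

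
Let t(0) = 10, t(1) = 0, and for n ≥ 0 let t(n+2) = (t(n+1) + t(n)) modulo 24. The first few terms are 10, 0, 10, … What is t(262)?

20

We have t(0) = 10; t(1) = 0; t(2) = 10; t(3) = 10; t(4) = 20; t(5) = 6; t(6) = 2; t(7) = 8; t(8) = 10; t(9) = 18; t(10) = 4; t(11) = 22; t(12) = 2; t(13) = 0; t(14) = 2; t(15) = 2; t(16) = 4; t(17) = 6; t(18) = 10; t(19) = 16; t(20) = 2; t(21) = 18; t(22) = 20; t(23) = 14; t(24) = 10; t(25) = 0.
Since (t(24), t(25)) = (t(0), t(1)) = (10, 0) (two consecutive terms determine the rest), the sequence is periodic with period 24.
(262 - 0) mod 24 = 22, so t(262) = t(22) = 20.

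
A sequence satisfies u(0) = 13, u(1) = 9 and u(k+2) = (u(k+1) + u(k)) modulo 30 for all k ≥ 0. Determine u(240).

13

u(0) = 13, u(1) = 9, u(2) = 22, u(3) = 1, u(4) = 23, u(5) = 24, u(6) = 17, u(7) = 11, u(8) = 28, u(9) = 9, u(10) = 7, u(11) = 16, u(12) = 23, u(13) = 9, u(14) = 2, u(15) = 11, u(16) = 13, u(17) = 24, u(18) = 7, u(19) = 1, u(20) = 8, u(21) = 9, u(22) = 17, u(23) = 26, u(24) = 13, u(25) = 9.
Since (u(24), u(25)) = (u(0), u(1)) = (13, 9) (two consecutive terms determine the rest), the sequence is periodic with period 24.
So u(240) = u(0 + ((240-0) mod 24)) = u(0) = 13.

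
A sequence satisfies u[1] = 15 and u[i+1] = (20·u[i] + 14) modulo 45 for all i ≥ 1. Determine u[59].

Computing terms: u[1] = 15,  u[2] = 44,  u[3] = 39,  u[4] = 29,  u[5] = 9,  u[6] = 14,  u[7] = 24,  u[8] = 44.
Since u[8] = u[2] = 44, the sequence is eventually periodic: after a pre-period of length 1 it cycles with period 6.
For i ≥ 2, u[i] depends only on (i - 2) mod 6. (59 - 2) mod 6 = 3, so u[59] = u[5] = 9.

9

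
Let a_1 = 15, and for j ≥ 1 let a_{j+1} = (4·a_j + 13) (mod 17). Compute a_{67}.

16

We have a_1 = 15, a_2 = 5, a_3 = 16, a_4 = 9, a_5 = 15.
Since a_5 = a_1 = 15, the sequence is periodic with period 4.
So a_{67} = a_{1 + ((67-1) mod 4)} = a_3 = 16.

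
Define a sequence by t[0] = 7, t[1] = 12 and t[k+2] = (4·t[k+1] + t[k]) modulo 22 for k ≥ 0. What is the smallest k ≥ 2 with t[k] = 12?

Listing terms: t[0] = 7,  t[1] = 12,  t[2] = 11,  t[3] = 12,  t[4] = 15,  t[5] = 6,  t[6] = 17,  t[7] = 8,  t[8] = 5,  t[9] = 6,  t[10] = 7,  t[11] = 12.
Since (t[10], t[11]) = (t[0], t[1]) = (7, 12) (two consecutive terms determine the rest), the sequence is periodic with period 10.
The value 12 first appears (with k ≥ 2) at t[3].

3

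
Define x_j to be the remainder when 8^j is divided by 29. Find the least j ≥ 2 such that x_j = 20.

8

x_1 = 8,  x_2 = 6,  x_3 = 19,  x_4 = 7,  x_5 = 27,  x_6 = 13,  x_7 = 17,  x_8 = 20,  x_9 = 15,  x_{10} = 4,  x_{11} = 3,  x_{12} = 24,  x_{13} = 18,  x_{14} = 28,  x_{15} = 21,  x_{16} = 23,  x_{17} = 10,  x_{18} = 22,  x_{19} = 2,  x_{20} = 16,  x_{21} = 12,  x_{22} = 9,  x_{23} = 14,  x_{24} = 25,  x_{25} = 26,  x_{26} = 5,  x_{27} = 11,  x_{28} = 1,  x_{29} = 8.
The sequence repeats with period 28.
The value 20 first appears (with j ≥ 2) at x_8.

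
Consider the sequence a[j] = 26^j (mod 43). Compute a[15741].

Listing terms: a[1] = 26; a[2] = 31; a[3] = 32; a[4] = 15; a[5] = 3; a[6] = 35; a[7] = 7; a[8] = 10; a[9] = 2; a[10] = 9; a[11] = 19; a[12] = 21; a[13] = 30; a[14] = 6; a[15] = 27; a[16] = 14; a[17] = 20; a[18] = 4; a[19] = 18; a[20] = 38; a[21] = 42; a[22] = 17; a[23] = 12; a[24] = 11; a[25] = 28; a[26] = 40; a[27] = 8; a[28] = 36; a[29] = 33; a[30] = 41; a[31] = 34; a[32] = 24; a[33] = 22; a[34] = 13; a[35] = 37; a[36] = 16; a[37] = 29; a[38] = 23; a[39] = 39; a[40] = 25; a[41] = 5; a[42] = 1; a[43] = 26.
Since a[43] = a[1] = 26, the sequence is periodic with period 42.
So a[15741] = a[1 + ((15741-1) mod 42)] = a[33] = 22.

22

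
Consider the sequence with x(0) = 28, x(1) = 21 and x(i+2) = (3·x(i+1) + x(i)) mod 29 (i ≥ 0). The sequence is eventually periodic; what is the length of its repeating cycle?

We have x(0) = 28, x(1) = 21, x(2) = 4, x(3) = 4, x(4) = 16, x(5) = 23, x(6) = 27, x(7) = 17, x(8) = 20, x(9) = 19, x(10) = 19, x(11) = 18, x(12) = 15, x(13) = 5, x(14) = 1, x(15) = 8, x(16) = 25, x(17) = 25, x(18) = 13, x(19) = 6, x(20) = 2, x(21) = 12, x(22) = 9, x(23) = 10, x(24) = 10, x(25) = 11, x(26) = 14, x(27) = 24, x(28) = 28, x(29) = 21.
The sequence repeats with period 28.

28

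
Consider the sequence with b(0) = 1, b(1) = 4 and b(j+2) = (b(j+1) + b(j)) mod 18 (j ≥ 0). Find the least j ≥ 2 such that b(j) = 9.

3

b(0) = 1; b(1) = 4; b(2) = 5; b(3) = 9; b(4) = 14; b(5) = 5; b(6) = 1; b(7) = 6; b(8) = 7; b(9) = 13; b(10) = 2; b(11) = 15; b(12) = 17; b(13) = 14; b(14) = 13; b(15) = 9; b(16) = 4; b(17) = 13; b(18) = 17; b(19) = 12; b(20) = 11; b(21) = 5; b(22) = 16; b(23) = 3; b(24) = 1; b(25) = 4.
Since (b(24), b(25)) = (b(0), b(1)) = (1, 4) (two consecutive terms determine the rest), the sequence is periodic with period 24.
The value 9 first appears (with j ≥ 2) at b(3).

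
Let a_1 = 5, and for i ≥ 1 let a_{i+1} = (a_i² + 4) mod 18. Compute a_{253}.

5

Listing terms: a_1 = 5,  a_2 = 11,  a_3 = 17,  a_4 = 5.
The sequence repeats with period 3.
(253 - 1) mod 3 = 0, so a_{253} = a_1 = 5.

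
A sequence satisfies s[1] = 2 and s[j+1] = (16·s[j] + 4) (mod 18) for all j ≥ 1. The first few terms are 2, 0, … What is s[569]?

Listing terms: s[1] = 2; s[2] = 0; s[3] = 4; s[4] = 14; s[5] = 12; s[6] = 16; s[7] = 8; s[8] = 6; s[9] = 10; s[10] = 2.
The sequence repeats with period 9.
(569 - 1) mod 9 = 1, so s[569] = s[2] = 0.

0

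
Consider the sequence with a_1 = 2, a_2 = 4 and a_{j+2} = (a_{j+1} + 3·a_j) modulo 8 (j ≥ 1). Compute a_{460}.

a_1 = 2,  a_2 = 4,  a_3 = 2,  a_4 = 6,  a_5 = 4,  a_6 = 6,  a_7 = 2,  a_8 = 4.
The sequence repeats with period 6.
(460 - 1) mod 6 = 3, so a_{460} = a_4 = 6.

6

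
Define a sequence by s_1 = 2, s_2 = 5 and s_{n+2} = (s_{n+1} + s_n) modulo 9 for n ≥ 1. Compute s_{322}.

5

Listing terms: s_1 = 2,  s_2 = 5,  s_3 = 7,  s_4 = 3,  s_5 = 1,  s_6 = 4,  s_7 = 5,  s_8 = 0,  s_9 = 5,  s_{10} = 5,  s_{11} = 1,  s_{12} = 6,  s_{13} = 7,  s_{14} = 4,  s_{15} = 2,  s_{16} = 6,  s_{17} = 8,  s_{18} = 5,  s_{19} = 4,  s_{20} = 0,  s_{21} = 4,  s_{22} = 4,  s_{23} = 8,  s_{24} = 3,  s_{25} = 2,  s_{26} = 5.
Since (s_{25}, s_{26}) = (s_1, s_2) = (2, 5) (two consecutive terms determine the rest), the sequence is periodic with period 24.
(322 - 1) mod 24 = 9, so s_{322} = s_{10} = 5.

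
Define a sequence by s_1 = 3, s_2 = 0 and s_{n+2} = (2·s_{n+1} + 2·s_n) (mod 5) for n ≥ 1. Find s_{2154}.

4

Listing terms: s_1 = 3,  s_2 = 0,  s_3 = 1,  s_4 = 2,  s_5 = 1,  s_6 = 1,  s_7 = 4,  s_8 = 0,  s_9 = 3,  s_{10} = 1,  s_{11} = 3,  s_{12} = 3,  s_{13} = 2,  s_{14} = 0,  s_{15} = 4,  s_{16} = 3,  s_{17} = 4,  s_{18} = 4,  s_{19} = 1,  s_{20} = 0,  s_{21} = 2,  s_{22} = 4,  s_{23} = 2,  s_{24} = 2,  s_{25} = 3,  s_{26} = 0.
The sequence repeats with period 24.
(2154 - 1) mod 24 = 17, so s_{2154} = s_{18} = 4.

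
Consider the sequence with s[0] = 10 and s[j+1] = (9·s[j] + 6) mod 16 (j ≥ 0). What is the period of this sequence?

Listing terms: s[0] = 10,  s[1] = 0,  s[2] = 6,  s[3] = 12,  s[4] = 2,  s[5] = 8,  s[6] = 14,  s[7] = 4,  s[8] = 10.
The sequence repeats with period 8.

8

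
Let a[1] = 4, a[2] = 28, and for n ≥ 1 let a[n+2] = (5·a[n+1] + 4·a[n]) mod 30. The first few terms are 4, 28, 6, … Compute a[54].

Listing terms: a[1] = 4,  a[2] = 28,  a[3] = 6,  a[4] = 22,  a[5] = 14,  a[6] = 8,  a[7] = 6,  a[8] = 2,  a[9] = 4,  a[10] = 28.
The sequence repeats with period 8.
So a[54] = a[1 + ((54-1) mod 8)] = a[6] = 8.

8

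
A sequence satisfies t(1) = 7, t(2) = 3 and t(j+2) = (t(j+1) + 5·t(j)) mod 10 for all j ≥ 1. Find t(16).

3

Computing terms: t(1) = 7, t(2) = 3, t(3) = 8, t(4) = 3, t(5) = 3, t(6) = 8.
Since (t(5), t(6)) = (t(2), t(3)) = (3, 8) (two consecutive terms determine the rest), the sequence is eventually periodic: after a pre-period of length 1 it cycles with period 3.
For j ≥ 2, t(j) depends only on (j - 2) mod 3. (16 - 2) mod 3 = 2, so t(16) = t(4) = 3.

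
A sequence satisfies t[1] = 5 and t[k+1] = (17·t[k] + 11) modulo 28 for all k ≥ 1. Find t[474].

12

t[1] = 5,  t[2] = 12,  t[3] = 19,  t[4] = 26,  t[5] = 5.
The sequence repeats with period 4.
(474 - 1) mod 4 = 1, so t[474] = t[2] = 12.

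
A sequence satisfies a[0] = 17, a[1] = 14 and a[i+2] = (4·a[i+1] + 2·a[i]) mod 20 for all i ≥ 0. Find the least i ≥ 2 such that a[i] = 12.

Listing terms: a[0] = 17; a[1] = 14; a[2] = 10; a[3] = 8; a[4] = 12; a[5] = 4; a[6] = 0; a[7] = 8; a[8] = 12.
Since (a[7], a[8]) = (a[3], a[4]) = (8, 12) (two consecutive terms determine the rest), the sequence is eventually periodic: after a pre-period of length 3 it cycles with period 4.
The value 12 first appears (with i ≥ 2) at a[4].

4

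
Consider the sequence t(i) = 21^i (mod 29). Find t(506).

Listing terms: t(1) = 21, t(2) = 6, t(3) = 10, t(4) = 7, t(5) = 2, t(6) = 13, t(7) = 12, t(8) = 20, t(9) = 14, t(10) = 4, t(11) = 26, t(12) = 24, t(13) = 11, t(14) = 28, t(15) = 8, t(16) = 23, t(17) = 19, t(18) = 22, t(19) = 27, t(20) = 16, t(21) = 17, t(22) = 9, t(23) = 15, t(24) = 25, t(25) = 3, t(26) = 5, t(27) = 18, t(28) = 1, t(29) = 21.
Since t(29) = t(1) = 21, the sequence is periodic with period 28.
(506 - 1) mod 28 = 1, so t(506) = t(2) = 6.

6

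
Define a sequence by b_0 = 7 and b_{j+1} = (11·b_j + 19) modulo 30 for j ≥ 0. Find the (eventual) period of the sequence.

We have b_0 = 7,  b_1 = 6,  b_2 = 25,  b_3 = 24,  b_4 = 13,  b_5 = 12,  b_6 = 1,  b_7 = 0,  b_8 = 19,  b_9 = 18,  b_{10} = 7.
Since b_{10} = b_0 = 7, the sequence is periodic with period 10.

10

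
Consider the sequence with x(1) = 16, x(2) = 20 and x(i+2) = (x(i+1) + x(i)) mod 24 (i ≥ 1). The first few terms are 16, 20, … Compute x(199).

x(1) = 16, x(2) = 20, x(3) = 12, x(4) = 8, x(5) = 20, x(6) = 4, x(7) = 0, x(8) = 4, x(9) = 4, x(10) = 8, x(11) = 12, x(12) = 20, x(13) = 8, x(14) = 4, x(15) = 12, x(16) = 16, x(17) = 4, x(18) = 20, x(19) = 0, x(20) = 20, x(21) = 20, x(22) = 16, x(23) = 12, x(24) = 4, x(25) = 16, x(26) = 20.
Since (x(25), x(26)) = (x(1), x(2)) = (16, 20) (two consecutive terms determine the rest), the sequence is periodic with period 24.
So x(199) = x(1 + ((199-1) mod 24)) = x(7) = 0.

0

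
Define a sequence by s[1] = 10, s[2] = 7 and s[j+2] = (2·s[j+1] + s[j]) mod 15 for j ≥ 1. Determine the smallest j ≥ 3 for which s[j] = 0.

Computing terms: s[1] = 10; s[2] = 7; s[3] = 9; s[4] = 10; s[5] = 14; s[6] = 8; s[7] = 0; s[8] = 8; s[9] = 1; s[10] = 10; s[11] = 6; s[12] = 7; s[13] = 5; s[14] = 2; s[15] = 9; s[16] = 5; s[17] = 4; s[18] = 13; s[19] = 0; s[20] = 13; s[21] = 11; s[22] = 5; s[23] = 6; s[24] = 2; s[25] = 10; s[26] = 7.
The sequence repeats with period 24.
The value 0 first appears (with j ≥ 3) at s[7].

7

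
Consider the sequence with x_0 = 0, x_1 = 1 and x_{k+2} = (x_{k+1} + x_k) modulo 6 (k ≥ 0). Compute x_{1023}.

Computing terms: x_0 = 0,  x_1 = 1,  x_2 = 1,  x_3 = 2,  x_4 = 3,  x_5 = 5,  x_6 = 2,  x_7 = 1,  x_8 = 3,  x_9 = 4,  x_{10} = 1,  x_{11} = 5,  x_{12} = 0,  x_{13} = 5,  x_{14} = 5,  x_{15} = 4,  x_{16} = 3,  x_{17} = 1,  x_{18} = 4,  x_{19} = 5,  x_{20} = 3,  x_{21} = 2,  x_{22} = 5,  x_{23} = 1,  x_{24} = 0,  x_{25} = 1.
The sequence repeats with period 24.
(1023 - 0) mod 24 = 15, so x_{1023} = x_{15} = 4.

4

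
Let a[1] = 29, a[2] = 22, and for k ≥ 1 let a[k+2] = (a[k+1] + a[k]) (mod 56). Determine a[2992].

49

Computing terms: a[1] = 29; a[2] = 22; a[3] = 51; a[4] = 17; a[5] = 12; a[6] = 29; a[7] = 41; a[8] = 14; a[9] = 55; a[10] = 13; a[11] = 12; a[12] = 25; a[13] = 37; a[14] = 6; a[15] = 43; a[16] = 49; a[17] = 36; a[18] = 29; a[19] = 9; a[20] = 38; a[21] = 47; a[22] = 29; a[23] = 20; a[24] = 49; a[25] = 13; a[26] = 6; a[27] = 19; a[28] = 25; a[29] = 44; a[30] = 13; a[31] = 1; a[32] = 14; a[33] = 15; a[34] = 29; a[35] = 44; a[36] = 17; a[37] = 5; a[38] = 22; a[39] = 27; a[40] = 49; a[41] = 20; a[42] = 13; a[43] = 33; a[44] = 46; a[45] = 23; a[46] = 13; a[47] = 36; a[48] = 49; a[49] = 29; a[50] = 22.
The sequence repeats with period 48.
So a[2992] = a[1 + ((2992-1) mod 48)] = a[16] = 49.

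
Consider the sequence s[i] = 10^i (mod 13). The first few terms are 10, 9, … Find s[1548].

s[1] = 10,  s[2] = 9,  s[3] = 12,  s[4] = 3,  s[5] = 4,  s[6] = 1,  s[7] = 10.
Since s[7] = s[1] = 10, the sequence is periodic with period 6.
(1548 - 1) mod 6 = 5, so s[1548] = s[6] = 1.

1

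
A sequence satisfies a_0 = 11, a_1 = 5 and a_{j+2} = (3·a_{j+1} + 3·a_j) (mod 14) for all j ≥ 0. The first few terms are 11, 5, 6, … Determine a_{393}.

Listing terms: a_0 = 11, a_1 = 5, a_2 = 6, a_3 = 5, a_4 = 5, a_5 = 2, a_6 = 7, a_7 = 13, a_8 = 4, a_9 = 9, a_{10} = 11, a_{11} = 4, a_{12} = 3, a_{13} = 7, a_{14} = 2, a_{15} = 13, a_{16} = 3, a_{17} = 6, a_{18} = 13, a_{19} = 1, a_{20} = 0, a_{21} = 3, a_{22} = 9, a_{23} = 8, a_{24} = 9, a_{25} = 9, a_{26} = 12, a_{27} = 7, a_{28} = 1, a_{29} = 10, a_{30} = 5, a_{31} = 3, a_{32} = 10, a_{33} = 11, a_{34} = 7, a_{35} = 12, a_{36} = 1, a_{37} = 11, a_{38} = 8, a_{39} = 1, a_{40} = 13, a_{41} = 0, a_{42} = 11, a_{43} = 5.
The sequence repeats with period 42.
(393 - 0) mod 42 = 15, so a_{393} = a_{15} = 13.

13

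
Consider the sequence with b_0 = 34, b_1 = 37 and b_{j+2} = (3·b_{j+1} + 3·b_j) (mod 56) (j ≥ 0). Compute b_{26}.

45

b_0 = 34,  b_1 = 37,  b_2 = 45,  b_3 = 22,  b_4 = 33,  b_5 = 53,  b_6 = 34,  b_7 = 37.
The sequence repeats with period 6.
(26 - 0) mod 6 = 2, so b_{26} = b_2 = 45.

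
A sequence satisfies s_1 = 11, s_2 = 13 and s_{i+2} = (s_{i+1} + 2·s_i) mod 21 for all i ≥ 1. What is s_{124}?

19

Listing terms: s_1 = 11, s_2 = 13, s_3 = 14, s_4 = 19, s_5 = 5, s_6 = 1, s_7 = 11, s_8 = 13.
Since (s_7, s_8) = (s_1, s_2) = (11, 13) (two consecutive terms determine the rest), the sequence is periodic with period 6.
So s_{124} = s_{1 + ((124-1) mod 6)} = s_4 = 19.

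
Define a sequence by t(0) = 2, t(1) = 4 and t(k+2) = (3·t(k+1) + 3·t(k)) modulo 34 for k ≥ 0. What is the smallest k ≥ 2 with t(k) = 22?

9

Listing terms: t(0) = 2,  t(1) = 4,  t(2) = 18,  t(3) = 32,  t(4) = 14,  t(5) = 2,  t(6) = 14,  t(7) = 14,  t(8) = 16,  t(9) = 22,  t(10) = 12,  t(11) = 0,  t(12) = 2,  t(13) = 6,  t(14) = 24,  t(15) = 22,  t(16) = 2,  t(17) = 4.
Since (t(16), t(17)) = (t(0), t(1)) = (2, 4) (two consecutive terms determine the rest), the sequence is periodic with period 16.
The value 22 first appears (with k ≥ 2) at t(9).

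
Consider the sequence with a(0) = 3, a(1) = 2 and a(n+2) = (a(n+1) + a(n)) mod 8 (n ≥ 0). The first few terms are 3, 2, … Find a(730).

4

a(0) = 3,  a(1) = 2,  a(2) = 5,  a(3) = 7,  a(4) = 4,  a(5) = 3,  a(6) = 7,  a(7) = 2,  a(8) = 1,  a(9) = 3,  a(10) = 4,  a(11) = 7,  a(12) = 3,  a(13) = 2.
The sequence repeats with period 12.
(730 - 0) mod 12 = 10, so a(730) = a(10) = 4.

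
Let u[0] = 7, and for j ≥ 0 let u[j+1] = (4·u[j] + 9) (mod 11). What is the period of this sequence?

u[0] = 7, u[1] = 4, u[2] = 3, u[3] = 10, u[4] = 5, u[5] = 7.
The sequence repeats with period 5.

5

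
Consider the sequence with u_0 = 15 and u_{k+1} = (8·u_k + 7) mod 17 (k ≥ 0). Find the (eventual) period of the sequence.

8

Computing terms: u_0 = 15,  u_1 = 8,  u_2 = 3,  u_3 = 14,  u_4 = 0,  u_5 = 7,  u_6 = 12,  u_7 = 1,  u_8 = 15.
The sequence repeats with period 8.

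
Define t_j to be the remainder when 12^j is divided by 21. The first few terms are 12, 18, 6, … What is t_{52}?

9

We have t_1 = 12; t_2 = 18; t_3 = 6; t_4 = 9; t_5 = 3; t_6 = 15; t_7 = 12.
Since t_7 = t_1 = 12, the sequence is periodic with period 6.
So t_{52} = t_{1 + ((52-1) mod 6)} = t_4 = 9.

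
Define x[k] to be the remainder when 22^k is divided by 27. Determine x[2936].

25

Computing terms: x[0] = 1; x[1] = 22; x[2] = 25; x[3] = 10; x[4] = 4; x[5] = 7; x[6] = 19; x[7] = 13; x[8] = 16; x[9] = 1.
The sequence repeats with period 9.
So x[2936] = x[0 + ((2936-0) mod 9)] = x[2] = 25.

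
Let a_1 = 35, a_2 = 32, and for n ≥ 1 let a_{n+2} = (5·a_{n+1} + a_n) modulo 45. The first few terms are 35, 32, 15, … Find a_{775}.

30

a_1 = 35; a_2 = 32; a_3 = 15; a_4 = 17; a_5 = 10; a_6 = 22; a_7 = 30; a_8 = 37; a_9 = 35; a_{10} = 32.
The sequence repeats with period 8.
(775 - 1) mod 8 = 6, so a_{775} = a_7 = 30.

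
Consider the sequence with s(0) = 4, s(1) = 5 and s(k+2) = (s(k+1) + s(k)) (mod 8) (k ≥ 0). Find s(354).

We have s(0) = 4,  s(1) = 5,  s(2) = 1,  s(3) = 6,  s(4) = 7,  s(5) = 5,  s(6) = 4,  s(7) = 1,  s(8) = 5,  s(9) = 6,  s(10) = 3,  s(11) = 1,  s(12) = 4,  s(13) = 5.
Since (s(12), s(13)) = (s(0), s(1)) = (4, 5) (two consecutive terms determine the rest), the sequence is periodic with period 12.
(354 - 0) mod 12 = 6, so s(354) = s(6) = 4.

4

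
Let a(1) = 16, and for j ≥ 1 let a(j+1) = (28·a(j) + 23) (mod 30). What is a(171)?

Computing terms: a(1) = 16; a(2) = 21; a(3) = 11; a(4) = 1; a(5) = 21.
Since a(5) = a(2) = 21, the sequence is eventually periodic: after a pre-period of length 1 it cycles with period 3.
For j ≥ 2, a(j) depends only on (j - 2) mod 3. (171 - 2) mod 3 = 1, so a(171) = a(3) = 11.

11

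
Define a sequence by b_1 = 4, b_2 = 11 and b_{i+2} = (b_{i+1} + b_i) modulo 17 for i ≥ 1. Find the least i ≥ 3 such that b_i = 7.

5

Listing terms: b_1 = 4; b_2 = 11; b_3 = 15; b_4 = 9; b_5 = 7; b_6 = 16; b_7 = 6; b_8 = 5; b_9 = 11; b_{10} = 16; b_{11} = 10; b_{12} = 9; b_{13} = 2; b_{14} = 11; b_{15} = 13; b_{16} = 7; b_{17} = 3; b_{18} = 10; b_{19} = 13; b_{20} = 6; b_{21} = 2; b_{22} = 8; b_{23} = 10; b_{24} = 1; b_{25} = 11; b_{26} = 12; b_{27} = 6; b_{28} = 1; b_{29} = 7; b_{30} = 8; b_{31} = 15; b_{32} = 6; b_{33} = 4; b_{34} = 10; b_{35} = 14; b_{36} = 7; b_{37} = 4; b_{38} = 11.
The sequence repeats with period 36.
The value 7 first appears (with i ≥ 3) at b_5.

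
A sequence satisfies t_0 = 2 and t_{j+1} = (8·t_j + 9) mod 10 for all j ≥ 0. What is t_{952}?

7

Computing terms: t_0 = 2, t_1 = 5, t_2 = 9, t_3 = 1, t_4 = 7, t_5 = 5.
Since t_5 = t_1 = 5, the sequence is eventually periodic: after a pre-period of length 1 it cycles with period 4.
For j ≥ 1, t_j depends only on (j - 1) mod 4. (952 - 1) mod 4 = 3, so t_{952} = t_4 = 7.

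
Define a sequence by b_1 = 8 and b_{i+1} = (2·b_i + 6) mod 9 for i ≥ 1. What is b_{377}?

2

We have b_1 = 8, b_2 = 4, b_3 = 5, b_4 = 7, b_5 = 2, b_6 = 1, b_7 = 8.
The sequence repeats with period 6.
(377 - 1) mod 6 = 4, so b_{377} = b_5 = 2.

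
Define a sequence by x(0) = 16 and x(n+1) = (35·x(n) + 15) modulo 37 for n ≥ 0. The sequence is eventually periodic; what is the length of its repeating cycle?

36

x(0) = 16, x(1) = 20, x(2) = 12, x(3) = 28, x(4) = 33, x(5) = 23, x(6) = 6, x(7) = 3, x(8) = 9, x(9) = 34, x(10) = 21, x(11) = 10, x(12) = 32, x(13) = 25, x(14) = 2, x(15) = 11, x(16) = 30, x(17) = 29, x(18) = 31, x(19) = 27, x(20) = 35, x(21) = 19, x(22) = 14, x(23) = 24, x(24) = 4, x(25) = 7, x(26) = 1, x(27) = 13, x(28) = 26, x(29) = 0, x(30) = 15, x(31) = 22, x(32) = 8, x(33) = 36, x(34) = 17, x(35) = 18, x(36) = 16.
The sequence repeats with period 36.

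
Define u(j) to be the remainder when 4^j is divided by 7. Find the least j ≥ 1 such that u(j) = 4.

1

Computing terms: u(0) = 1; u(1) = 4; u(2) = 2; u(3) = 1.
The sequence repeats with period 3.
The value 4 first appears (with j ≥ 1) at u(1).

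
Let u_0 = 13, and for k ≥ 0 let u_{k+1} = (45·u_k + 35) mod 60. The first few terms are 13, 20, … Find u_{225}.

We have u_0 = 13; u_1 = 20; u_2 = 35; u_3 = 50; u_4 = 5; u_5 = 20.
Since u_5 = u_1 = 20, the sequence is eventually periodic: after a pre-period of length 1 it cycles with period 4.
For k ≥ 1, u_k depends only on (k - 1) mod 4. (225 - 1) mod 4 = 0, so u_{225} = u_1 = 20.

20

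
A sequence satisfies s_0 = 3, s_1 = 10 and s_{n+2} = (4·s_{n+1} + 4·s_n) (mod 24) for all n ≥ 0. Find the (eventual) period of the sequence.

s_0 = 3, s_1 = 10, s_2 = 4, s_3 = 8, s_4 = 0, s_5 = 8, s_6 = 8, s_7 = 16, s_8 = 0, s_9 = 16, s_{10} = 16, s_{11} = 8, s_{12} = 0.
Since (s_{11}, s_{12}) = (s_3, s_4) = (8, 0) (two consecutive terms determine the rest), the sequence is eventually periodic: after a pre-period of length 3 it cycles with period 8.

8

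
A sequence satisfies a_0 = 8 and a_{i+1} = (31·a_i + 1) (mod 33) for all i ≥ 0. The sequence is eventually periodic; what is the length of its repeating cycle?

We have a_0 = 8,  a_1 = 18,  a_2 = 31,  a_3 = 5,  a_4 = 24,  a_5 = 19,  a_6 = 29,  a_7 = 9,  a_8 = 16,  a_9 = 2,  a_{10} = 30,  a_{11} = 7,  a_{12} = 20,  a_{13} = 27,  a_{14} = 13,  a_{15} = 8.
The sequence repeats with period 15.

15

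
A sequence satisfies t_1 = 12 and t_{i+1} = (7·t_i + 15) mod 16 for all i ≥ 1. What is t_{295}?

4

Listing terms: t_1 = 12; t_2 = 3; t_3 = 4; t_4 = 11; t_5 = 12.
Since t_5 = t_1 = 12, the sequence is periodic with period 4.
So t_{295} = t_{1 + ((295-1) mod 4)} = t_3 = 4.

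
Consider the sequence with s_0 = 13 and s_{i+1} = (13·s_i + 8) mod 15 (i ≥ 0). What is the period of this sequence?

We have s_0 = 13, s_1 = 12, s_2 = 14, s_3 = 10, s_4 = 3, s_5 = 2, s_6 = 4, s_7 = 0, s_8 = 8, s_9 = 7, s_{10} = 9, s_{11} = 5, s_{12} = 13.
Since s_{12} = s_0 = 13, the sequence is periodic with period 12.

12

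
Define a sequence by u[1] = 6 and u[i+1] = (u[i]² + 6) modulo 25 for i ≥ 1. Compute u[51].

20

We have u[1] = 6; u[2] = 17; u[3] = 20; u[4] = 6.
The sequence repeats with period 3.
(51 - 1) mod 3 = 2, so u[51] = u[3] = 20.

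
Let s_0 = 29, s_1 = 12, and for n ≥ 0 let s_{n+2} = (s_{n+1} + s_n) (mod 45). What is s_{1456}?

Computing terms: s_0 = 29, s_1 = 12, s_2 = 41, s_3 = 8, s_4 = 4, s_5 = 12, s_6 = 16, s_7 = 28, s_8 = 44, s_9 = 27, s_{10} = 26, s_{11} = 8, s_{12} = 34, s_{13} = 42, s_{14} = 31, s_{15} = 28, s_{16} = 14, s_{17} = 42, s_{18} = 11, s_{19} = 8, s_{20} = 19, s_{21} = 27, s_{22} = 1, s_{23} = 28, s_{24} = 29, s_{25} = 12.
The sequence repeats with period 24.
So s_{1456} = s_{0 + ((1456-0) mod 24)} = s_{16} = 14.

14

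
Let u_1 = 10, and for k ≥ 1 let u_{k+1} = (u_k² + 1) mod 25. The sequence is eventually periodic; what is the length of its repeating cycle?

u_1 = 10; u_2 = 1; u_3 = 2; u_4 = 5; u_5 = 1.
Since u_5 = u_2 = 1, the sequence is eventually periodic: after a pre-period of length 1 it cycles with period 3.

3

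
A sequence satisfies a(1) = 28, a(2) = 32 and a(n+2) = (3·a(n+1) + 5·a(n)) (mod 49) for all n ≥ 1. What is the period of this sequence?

Listing terms: a(1) = 28, a(2) = 32, a(3) = 40, a(4) = 35, a(5) = 11, a(6) = 12, a(7) = 42, a(8) = 39, a(9) = 33, a(10) = 0, a(11) = 18, a(12) = 5, a(13) = 7, a(14) = 46, a(15) = 26, a(16) = 14, a(17) = 25, a(18) = 47, a(19) = 21, a(20) = 4, a(21) = 19, a(22) = 28, a(23) = 32.
The sequence repeats with period 21.

21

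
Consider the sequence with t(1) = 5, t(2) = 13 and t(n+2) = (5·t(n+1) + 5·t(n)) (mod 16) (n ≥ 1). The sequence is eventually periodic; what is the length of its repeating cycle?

We have t(1) = 5,  t(2) = 13,  t(3) = 10,  t(4) = 3,  t(5) = 1,  t(6) = 4,  t(7) = 9,  t(8) = 1,  t(9) = 2,  t(10) = 15,  t(11) = 5,  t(12) = 4,  t(13) = 13,  t(14) = 5,  t(15) = 10,  t(16) = 11,  t(17) = 9,  t(18) = 4,  t(19) = 1,  t(20) = 9,  t(21) = 2,  t(22) = 7,  t(23) = 13,  t(24) = 4,  t(25) = 5,  t(26) = 13.
Since (t(25), t(26)) = (t(1), t(2)) = (5, 13) (two consecutive terms determine the rest), the sequence is periodic with period 24.

24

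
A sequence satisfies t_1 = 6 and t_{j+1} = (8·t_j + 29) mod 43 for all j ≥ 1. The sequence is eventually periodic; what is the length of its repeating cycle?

Listing terms: t_1 = 6, t_2 = 34, t_3 = 0, t_4 = 29, t_5 = 3, t_6 = 10, t_7 = 23, t_8 = 41, t_9 = 13, t_{10} = 4, t_{11} = 18, t_{12} = 1, t_{13} = 37, t_{14} = 24, t_{15} = 6.
The sequence repeats with period 14.

14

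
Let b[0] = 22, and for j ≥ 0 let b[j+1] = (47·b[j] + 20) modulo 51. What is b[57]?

b[0] = 22, b[1] = 34, b[2] = 37, b[3] = 25, b[4] = 22.
Since b[4] = b[0] = 22, the sequence is periodic with period 4.
So b[57] = b[0 + ((57-0) mod 4)] = b[1] = 34.

34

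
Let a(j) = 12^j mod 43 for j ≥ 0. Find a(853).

Listing terms: a(0) = 1; a(1) = 12; a(2) = 15; a(3) = 8; a(4) = 10; a(5) = 34; a(6) = 21; a(7) = 37; a(8) = 14; a(9) = 39; a(10) = 38; a(11) = 26; a(12) = 11; a(13) = 3; a(14) = 36; a(15) = 2; a(16) = 24; a(17) = 30; a(18) = 16; a(19) = 20; a(20) = 25; a(21) = 42; a(22) = 31; a(23) = 28; a(24) = 35; a(25) = 33; a(26) = 9; a(27) = 22; a(28) = 6; a(29) = 29; a(30) = 4; a(31) = 5; a(32) = 17; a(33) = 32; a(34) = 40; a(35) = 7; a(36) = 41; a(37) = 19; a(38) = 13; a(39) = 27; a(40) = 23; a(41) = 18; a(42) = 1.
The sequence repeats with period 42.
(853 - 0) mod 42 = 13, so a(853) = a(13) = 3.

3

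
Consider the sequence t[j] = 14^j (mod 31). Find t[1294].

Listing terms: t[0] = 1, t[1] = 14, t[2] = 10, t[3] = 16, t[4] = 7, t[5] = 5, t[6] = 8, t[7] = 19, t[8] = 18, t[9] = 4, t[10] = 25, t[11] = 9, t[12] = 2, t[13] = 28, t[14] = 20, t[15] = 1.
Since t[15] = t[0] = 1, the sequence is periodic with period 15.
So t[1294] = t[0 + ((1294-0) mod 15)] = t[4] = 7.

7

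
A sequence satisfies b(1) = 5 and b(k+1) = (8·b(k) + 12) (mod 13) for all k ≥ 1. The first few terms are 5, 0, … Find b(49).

5

We have b(1) = 5, b(2) = 0, b(3) = 12, b(4) = 4, b(5) = 5.
Since b(5) = b(1) = 5, the sequence is periodic with period 4.
(49 - 1) mod 4 = 0, so b(49) = b(1) = 5.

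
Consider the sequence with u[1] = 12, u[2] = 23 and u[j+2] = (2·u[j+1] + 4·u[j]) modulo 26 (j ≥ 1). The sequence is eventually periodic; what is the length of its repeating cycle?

42

Computing terms: u[1] = 12,  u[2] = 23,  u[3] = 16,  u[4] = 20,  u[5] = 0,  u[6] = 2,  u[7] = 4,  u[8] = 16,  u[9] = 22,  u[10] = 4,  u[11] = 18,  u[12] = 0,  u[13] = 20,  u[14] = 14,  u[15] = 4,  u[16] = 12,  u[17] = 14,  u[18] = 24,  u[19] = 0,  u[20] = 18,  u[21] = 10,  u[22] = 14,  u[23] = 16,  u[24] = 10,  u[25] = 6,  u[26] = 0,  u[27] = 24,  u[28] = 22,  u[29] = 10,  u[30] = 4,  u[31] = 22,  u[32] = 8,  u[33] = 0,  u[34] = 6,  u[35] = 12,  u[36] = 22,  u[37] = 14,  u[38] = 12,  u[39] = 2,  u[40] = 0,  u[41] = 8,  u[42] = 16,  u[43] = 12,  u[44] = 10,  u[45] = 16,  u[46] = 20.
Since (u[45], u[46]) = (u[3], u[4]) = (16, 20) (two consecutive terms determine the rest), the sequence is eventually periodic: after a pre-period of length 2 it cycles with period 42.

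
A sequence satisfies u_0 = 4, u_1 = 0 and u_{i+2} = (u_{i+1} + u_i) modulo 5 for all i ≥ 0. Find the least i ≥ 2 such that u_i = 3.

4

Listing terms: u_0 = 4, u_1 = 0, u_2 = 4, u_3 = 4, u_4 = 3, u_5 = 2, u_6 = 0, u_7 = 2, u_8 = 2, u_9 = 4, u_{10} = 1, u_{11} = 0, u_{12} = 1, u_{13} = 1, u_{14} = 2, u_{15} = 3, u_{16} = 0, u_{17} = 3, u_{18} = 3, u_{19} = 1, u_{20} = 4, u_{21} = 0.
Since (u_{20}, u_{21}) = (u_0, u_1) = (4, 0) (two consecutive terms determine the rest), the sequence is periodic with period 20.
The value 3 first appears (with i ≥ 2) at u_4.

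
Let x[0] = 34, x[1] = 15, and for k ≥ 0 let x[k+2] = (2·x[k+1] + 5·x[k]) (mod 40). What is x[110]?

20

x[0] = 34; x[1] = 15; x[2] = 0; x[3] = 35; x[4] = 30; x[5] = 35; x[6] = 20; x[7] = 15; x[8] = 10; x[9] = 15; x[10] = 0.
Since (x[9], x[10]) = (x[1], x[2]) = (15, 0) (two consecutive terms determine the rest), the sequence is eventually periodic: after a pre-period of length 1 it cycles with period 8.
For k ≥ 1, x[k] depends only on (k - 1) mod 8. (110 - 1) mod 8 = 5, so x[110] = x[6] = 20.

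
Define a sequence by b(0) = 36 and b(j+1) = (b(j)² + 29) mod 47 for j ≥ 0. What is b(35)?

Computing terms: b(0) = 36,  b(1) = 9,  b(2) = 16,  b(3) = 3,  b(4) = 38,  b(5) = 16.
Since b(5) = b(2) = 16, the sequence is eventually periodic: after a pre-period of length 2 it cycles with period 3.
For j ≥ 2, b(j) depends only on (j - 2) mod 3. (35 - 2) mod 3 = 0, so b(35) = b(2) = 16.

16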